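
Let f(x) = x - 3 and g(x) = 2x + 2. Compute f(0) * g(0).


-6


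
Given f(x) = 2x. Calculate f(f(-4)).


f(-4) = -8
f(-8) = -16

-16


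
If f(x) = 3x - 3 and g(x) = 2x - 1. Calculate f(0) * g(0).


f(0) = -3
g(0) = -1
Product = 3

3


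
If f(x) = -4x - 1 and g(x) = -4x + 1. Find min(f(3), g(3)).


f(3) = -13
g(3) = -11
min = -13

-13


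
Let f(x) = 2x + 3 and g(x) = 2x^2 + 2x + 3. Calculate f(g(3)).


g(3) = 27
f(27) = 57

57


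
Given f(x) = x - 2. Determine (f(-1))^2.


9


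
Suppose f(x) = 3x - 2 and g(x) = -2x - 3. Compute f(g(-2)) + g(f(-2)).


f(g(-2)) = 1
g(f(-2)) = 13
Sum = 14

14


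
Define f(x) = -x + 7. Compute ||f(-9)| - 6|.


f(-9) = 16
|16| = 16
|16 - 6| = 10

10


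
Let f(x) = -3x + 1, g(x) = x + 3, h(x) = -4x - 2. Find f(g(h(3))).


h(3) = -14
g(-14) = -11
f(-11) = 34

34


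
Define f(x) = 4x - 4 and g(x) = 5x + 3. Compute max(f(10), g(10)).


f(10) = 36
g(10) = 53
max = 53

53


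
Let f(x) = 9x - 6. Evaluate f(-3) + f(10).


f(-3) = -33
f(10) = 84
Sum = 51

51


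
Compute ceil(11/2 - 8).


11/2 = 5.5
5.5 - 8 = -2.5
ceil(-2.5) = -2

-2


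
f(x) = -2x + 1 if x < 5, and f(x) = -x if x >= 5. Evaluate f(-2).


-2 satisfies x < 5
f(-2) = 5

5


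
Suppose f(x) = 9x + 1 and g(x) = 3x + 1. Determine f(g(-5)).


g(-5) = -14
f(-14) = -125

-125


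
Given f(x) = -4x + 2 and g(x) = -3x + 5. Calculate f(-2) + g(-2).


f(-2) = 10
g(-2) = 11
Sum = 21

21


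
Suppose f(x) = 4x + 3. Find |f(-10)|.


37


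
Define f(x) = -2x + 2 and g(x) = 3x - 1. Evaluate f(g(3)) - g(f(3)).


-1


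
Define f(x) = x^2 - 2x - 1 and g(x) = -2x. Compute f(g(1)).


g(1) = -2
f(-2) = 1*(-2)^2 - 2*(-2) - 1 = 7

7


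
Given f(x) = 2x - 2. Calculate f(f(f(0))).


f(0) = -2
f(-2) = -6
f(-6) = -14

-14


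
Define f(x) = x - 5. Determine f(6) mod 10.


f(6) = 1
1 mod 10 = 1

1


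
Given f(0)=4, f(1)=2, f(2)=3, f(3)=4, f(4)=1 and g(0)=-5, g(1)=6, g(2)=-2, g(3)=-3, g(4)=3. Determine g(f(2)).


f(2) = 3
g(3) = -3

-3


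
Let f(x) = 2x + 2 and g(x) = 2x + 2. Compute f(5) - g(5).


f(5) = 12
g(5) = 12
Difference = 0

0


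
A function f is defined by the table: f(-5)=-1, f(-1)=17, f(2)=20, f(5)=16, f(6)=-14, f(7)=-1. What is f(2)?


Reading from the table at x = 2

20


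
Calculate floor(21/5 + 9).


21/5 = 4.2
4.2 + 9 = 13.2
floor(13.2) = 13

13


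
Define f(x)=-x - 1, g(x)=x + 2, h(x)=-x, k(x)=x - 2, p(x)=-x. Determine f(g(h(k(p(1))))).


p(1) = -1
k(-1) = -3
h(-3) = 3
g(3) = 5
f(5) = -6

-6


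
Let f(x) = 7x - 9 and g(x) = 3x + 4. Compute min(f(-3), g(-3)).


f(-3) = -30
g(-3) = -5
min = -30

-30


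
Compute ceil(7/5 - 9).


7/5 = 1.4
1.4 - 9 = -7.6
ceil(-7.6) = -7

-7


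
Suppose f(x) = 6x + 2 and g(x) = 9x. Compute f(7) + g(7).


f(7) = 44
g(7) = 63
Sum = 107

107


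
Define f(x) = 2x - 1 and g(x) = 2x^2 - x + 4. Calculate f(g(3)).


g(3) = 19
f(19) = 37

37


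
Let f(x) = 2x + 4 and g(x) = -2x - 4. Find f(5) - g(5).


f(5) = 14
g(5) = -14
Difference = 28

28


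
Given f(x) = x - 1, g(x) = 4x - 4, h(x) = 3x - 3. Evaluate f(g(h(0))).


-17


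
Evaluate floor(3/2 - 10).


3/2 = 1.5
1.5 - 10 = -8.5
floor(-8.5) = -9

-9


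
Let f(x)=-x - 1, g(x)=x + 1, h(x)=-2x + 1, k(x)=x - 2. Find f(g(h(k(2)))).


k(2) = 0
h(0) = 1
g(1) = 2
f(2) = -3

-3


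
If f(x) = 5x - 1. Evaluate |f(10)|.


49


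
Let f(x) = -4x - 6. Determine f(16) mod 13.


f(16) = -70
-70 mod 13 = 8

8


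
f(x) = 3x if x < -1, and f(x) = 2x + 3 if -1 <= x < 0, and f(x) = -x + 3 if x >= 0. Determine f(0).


0 satisfies x >= 0
f(0) = 3

3


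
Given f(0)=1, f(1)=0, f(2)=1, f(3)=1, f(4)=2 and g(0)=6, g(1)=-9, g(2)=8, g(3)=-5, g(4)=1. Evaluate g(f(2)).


f(2) = 1
g(1) = -9

-9


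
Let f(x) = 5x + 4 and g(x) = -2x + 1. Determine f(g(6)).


-51


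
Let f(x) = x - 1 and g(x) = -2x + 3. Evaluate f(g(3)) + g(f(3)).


f(g(3)) = -4
g(f(3)) = -1
Sum = -5

-5


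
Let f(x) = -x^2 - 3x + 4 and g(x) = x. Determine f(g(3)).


-14


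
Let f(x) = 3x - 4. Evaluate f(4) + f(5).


19


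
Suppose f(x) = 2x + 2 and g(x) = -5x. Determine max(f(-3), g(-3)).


f(-3) = -4
g(-3) = 15
max = 15

15


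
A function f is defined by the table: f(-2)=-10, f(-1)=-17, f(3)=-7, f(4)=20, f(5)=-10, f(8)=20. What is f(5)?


Reading from the table at x = 5

-10


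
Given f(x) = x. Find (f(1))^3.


f(1) = 1
(1)^3 = 1

1


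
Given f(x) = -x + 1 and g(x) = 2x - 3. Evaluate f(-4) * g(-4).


-55


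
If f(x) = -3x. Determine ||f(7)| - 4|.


f(7) = -21
|-21| = 21
|21 - 4| = 17

17


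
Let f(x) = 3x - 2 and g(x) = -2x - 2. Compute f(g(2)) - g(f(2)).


f(g(2)) = -20
g(f(2)) = -10
Difference = -10

-10


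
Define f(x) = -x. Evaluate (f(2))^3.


f(2) = -2
(-2)^3 = -8

-8


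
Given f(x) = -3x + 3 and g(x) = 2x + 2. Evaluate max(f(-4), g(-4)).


f(-4) = 15
g(-4) = -6
max = 15

15


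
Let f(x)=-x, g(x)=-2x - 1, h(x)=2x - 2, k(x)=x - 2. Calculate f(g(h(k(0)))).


k(0) = -2
h(-2) = -6
g(-6) = 11
f(11) = -11

-11


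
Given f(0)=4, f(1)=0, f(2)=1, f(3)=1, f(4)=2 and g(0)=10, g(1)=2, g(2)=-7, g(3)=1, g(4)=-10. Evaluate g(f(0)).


-10


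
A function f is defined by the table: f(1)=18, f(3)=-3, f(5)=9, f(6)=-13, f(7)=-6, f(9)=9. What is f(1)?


Reading from the table at x = 1

18


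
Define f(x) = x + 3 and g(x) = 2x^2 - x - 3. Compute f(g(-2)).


10


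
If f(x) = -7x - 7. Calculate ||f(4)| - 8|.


27


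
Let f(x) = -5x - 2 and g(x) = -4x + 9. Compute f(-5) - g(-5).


f(-5) = 23
g(-5) = 29
Difference = -6

-6


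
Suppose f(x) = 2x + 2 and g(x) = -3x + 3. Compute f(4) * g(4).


f(4) = 10
g(4) = -9
Product = -90

-90


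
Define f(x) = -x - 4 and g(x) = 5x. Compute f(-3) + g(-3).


f(-3) = -1
g(-3) = -15
Sum = -16

-16


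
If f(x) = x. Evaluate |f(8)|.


f(8) = 8
|8| = 8

8


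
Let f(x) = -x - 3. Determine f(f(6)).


f(6) = -9
f(-9) = 6

6


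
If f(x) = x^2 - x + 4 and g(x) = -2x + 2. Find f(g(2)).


g(2) = -2
f(-2) = 1*(-2)^2 - 1*(-2) + 4 = 10

10


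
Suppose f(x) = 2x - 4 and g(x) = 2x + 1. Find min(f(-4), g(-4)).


f(-4) = -12
g(-4) = -7
min = -12

-12


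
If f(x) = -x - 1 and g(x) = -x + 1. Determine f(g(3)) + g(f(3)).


f(g(3)) = 1
g(f(3)) = 5
Sum = 6

6


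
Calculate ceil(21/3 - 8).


-1


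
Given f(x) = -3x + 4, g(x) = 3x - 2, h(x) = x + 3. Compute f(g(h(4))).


h(4) = 7
g(7) = 19
f(19) = -53

-53


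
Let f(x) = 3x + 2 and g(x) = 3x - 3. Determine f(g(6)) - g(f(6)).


f(g(6)) = 47
g(f(6)) = 57
Difference = -10

-10


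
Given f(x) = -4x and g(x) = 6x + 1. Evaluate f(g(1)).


g(1) = 7
f(7) = -28

-28


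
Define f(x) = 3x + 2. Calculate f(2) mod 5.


f(2) = 8
8 mod 5 = 3

3


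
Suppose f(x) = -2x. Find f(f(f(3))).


f(3) = -6
f(-6) = 12
f(12) = -24

-24


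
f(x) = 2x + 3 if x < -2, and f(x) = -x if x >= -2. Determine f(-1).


1


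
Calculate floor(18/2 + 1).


10


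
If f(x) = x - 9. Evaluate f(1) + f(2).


f(1) = -8
f(2) = -7
Sum = -15

-15


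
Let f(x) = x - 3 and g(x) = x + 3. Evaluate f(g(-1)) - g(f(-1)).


f(g(-1)) = -1
g(f(-1)) = -1
Difference = 0

0


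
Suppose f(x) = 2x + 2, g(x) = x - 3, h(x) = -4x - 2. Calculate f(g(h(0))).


h(0) = -2
g(-2) = -5
f(-5) = -8

-8


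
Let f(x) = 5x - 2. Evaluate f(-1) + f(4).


f(-1) = -7
f(4) = 18
Sum = 11

11


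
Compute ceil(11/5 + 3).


6


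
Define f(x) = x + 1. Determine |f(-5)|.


f(-5) = -4
|-4| = 4

4


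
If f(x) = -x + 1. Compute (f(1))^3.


f(1) = 0
(0)^3 = 0

0


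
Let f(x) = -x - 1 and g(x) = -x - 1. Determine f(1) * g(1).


4


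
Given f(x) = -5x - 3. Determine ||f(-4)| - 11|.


f(-4) = 17
|17| = 17
|17 - 11| = 6

6


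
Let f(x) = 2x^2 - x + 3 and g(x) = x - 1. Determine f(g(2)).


4


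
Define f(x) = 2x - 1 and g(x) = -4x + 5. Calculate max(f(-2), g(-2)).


f(-2) = -5
g(-2) = 13
max = 13

13


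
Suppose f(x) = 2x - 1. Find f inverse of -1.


0


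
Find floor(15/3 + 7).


12


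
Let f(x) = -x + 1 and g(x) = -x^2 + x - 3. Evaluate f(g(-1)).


g(-1) = -5
f(-5) = 6

6


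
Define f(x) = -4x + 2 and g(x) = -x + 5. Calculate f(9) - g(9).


f(9) = -34
g(9) = -4
Difference = -30

-30


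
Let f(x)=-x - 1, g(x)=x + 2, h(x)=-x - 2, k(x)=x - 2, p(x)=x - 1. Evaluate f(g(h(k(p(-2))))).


p(-2) = -3
k(-3) = -5
h(-5) = 3
g(3) = 5
f(5) = -6

-6


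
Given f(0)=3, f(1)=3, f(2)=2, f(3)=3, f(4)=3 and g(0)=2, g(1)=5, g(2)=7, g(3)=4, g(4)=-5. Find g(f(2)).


7


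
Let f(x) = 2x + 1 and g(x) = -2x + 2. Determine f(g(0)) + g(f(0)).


f(g(0)) = 5
g(f(0)) = 0
Sum = 5

5


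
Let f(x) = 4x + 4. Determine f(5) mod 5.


f(5) = 24
24 mod 5 = 4

4


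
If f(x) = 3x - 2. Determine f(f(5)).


f(5) = 13
f(13) = 37

37


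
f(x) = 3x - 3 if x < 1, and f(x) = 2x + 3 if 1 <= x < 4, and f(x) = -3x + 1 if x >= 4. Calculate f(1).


1 satisfies 1 <= x < 4
f(1) = 5

5


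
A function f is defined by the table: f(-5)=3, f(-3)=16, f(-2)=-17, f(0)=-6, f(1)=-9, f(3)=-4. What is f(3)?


-4


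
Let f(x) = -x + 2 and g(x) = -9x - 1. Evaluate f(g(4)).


39


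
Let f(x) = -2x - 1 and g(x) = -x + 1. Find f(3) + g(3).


f(3) = -7
g(3) = -2
Sum = -9

-9


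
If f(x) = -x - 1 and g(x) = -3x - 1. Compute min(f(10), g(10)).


-31


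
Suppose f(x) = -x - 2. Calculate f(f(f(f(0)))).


f(0) = -2
f(-2) = 0
f(0) = -2
f(-2) = 0

0


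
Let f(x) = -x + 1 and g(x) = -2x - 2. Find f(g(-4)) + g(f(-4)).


f(g(-4)) = -5
g(f(-4)) = -12
Sum = -17

-17


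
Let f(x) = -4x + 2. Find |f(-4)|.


f(-4) = 18
|18| = 18

18


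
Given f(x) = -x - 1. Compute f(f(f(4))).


f(4) = -5
f(-5) = 4
f(4) = -5

-5


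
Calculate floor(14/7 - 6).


14/7 = 2
2 - 6 = -4
floor(-4) = -4

-4


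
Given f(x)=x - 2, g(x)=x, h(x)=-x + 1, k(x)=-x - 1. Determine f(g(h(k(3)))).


3


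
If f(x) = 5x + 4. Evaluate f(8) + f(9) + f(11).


152


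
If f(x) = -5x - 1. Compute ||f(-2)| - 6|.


3


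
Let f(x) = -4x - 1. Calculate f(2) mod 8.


7


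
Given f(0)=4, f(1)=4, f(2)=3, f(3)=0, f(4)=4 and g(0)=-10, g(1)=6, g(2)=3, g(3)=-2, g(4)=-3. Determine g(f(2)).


f(2) = 3
g(3) = -2

-2


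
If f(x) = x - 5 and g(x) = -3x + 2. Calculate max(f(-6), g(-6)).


f(-6) = -11
g(-6) = 20
max = 20

20


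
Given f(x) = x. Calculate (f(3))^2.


f(3) = 3
(3)^2 = 9

9


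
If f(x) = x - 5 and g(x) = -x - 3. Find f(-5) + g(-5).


f(-5) = -10
g(-5) = 2
Sum = -8

-8


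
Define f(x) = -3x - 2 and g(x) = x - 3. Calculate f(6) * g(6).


f(6) = -20
g(6) = 3
Product = -60

-60


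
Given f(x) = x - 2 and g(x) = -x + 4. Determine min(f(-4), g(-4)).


f(-4) = -6
g(-4) = 8
min = -6

-6


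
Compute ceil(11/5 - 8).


11/5 = 2.2
2.2 - 8 = -5.8
ceil(-5.8) = -5

-5


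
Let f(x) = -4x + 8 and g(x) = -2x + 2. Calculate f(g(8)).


64


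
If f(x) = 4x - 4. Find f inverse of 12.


4


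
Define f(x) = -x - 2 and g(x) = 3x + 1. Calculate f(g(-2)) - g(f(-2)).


2


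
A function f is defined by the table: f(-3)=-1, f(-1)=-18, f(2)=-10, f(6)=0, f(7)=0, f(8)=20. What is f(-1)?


Reading from the table at x = -1

-18


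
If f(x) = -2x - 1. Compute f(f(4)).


f(4) = -9
f(-9) = 17

17


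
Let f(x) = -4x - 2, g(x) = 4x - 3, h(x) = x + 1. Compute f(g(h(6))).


h(6) = 7
g(7) = 25
f(25) = -102

-102


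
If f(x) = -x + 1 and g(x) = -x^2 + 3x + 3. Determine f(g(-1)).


2


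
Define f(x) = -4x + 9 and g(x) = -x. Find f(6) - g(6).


f(6) = -15
g(6) = -6
Difference = -9

-9


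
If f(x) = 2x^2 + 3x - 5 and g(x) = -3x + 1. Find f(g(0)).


g(0) = 1
f(1) = 2*(1)^2 + 3*(1) - 5 = 0

0


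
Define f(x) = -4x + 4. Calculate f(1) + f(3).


f(1) = 0
f(3) = -8
Sum = -8

-8


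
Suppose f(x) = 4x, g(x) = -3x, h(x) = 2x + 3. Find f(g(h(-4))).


h(-4) = -5
g(-5) = 15
f(15) = 60

60


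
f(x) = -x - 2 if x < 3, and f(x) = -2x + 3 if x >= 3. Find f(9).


-15


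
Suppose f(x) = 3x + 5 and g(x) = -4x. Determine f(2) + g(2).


f(2) = 11
g(2) = -8
Sum = 3

3


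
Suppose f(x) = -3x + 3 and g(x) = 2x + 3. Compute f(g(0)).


g(0) = 3
f(3) = -6

-6


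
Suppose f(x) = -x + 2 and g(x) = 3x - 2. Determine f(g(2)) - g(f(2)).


f(g(2)) = -2
g(f(2)) = -2
Difference = 0

0


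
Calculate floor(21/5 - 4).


21/5 = 4.2
4.2 - 4 = 0.2
floor(0.2) = 0

0


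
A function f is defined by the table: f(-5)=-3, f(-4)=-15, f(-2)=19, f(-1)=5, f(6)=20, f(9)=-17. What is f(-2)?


Reading from the table at x = -2

19


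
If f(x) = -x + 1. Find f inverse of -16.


Solve -x + 1 = -16
x = (-16 - 1) / (-1) = 17

17


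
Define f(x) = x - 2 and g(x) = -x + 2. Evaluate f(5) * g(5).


f(5) = 3
g(5) = -3
Product = -9

-9


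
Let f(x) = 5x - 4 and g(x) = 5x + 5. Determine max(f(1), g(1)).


f(1) = 1
g(1) = 10
max = 10

10


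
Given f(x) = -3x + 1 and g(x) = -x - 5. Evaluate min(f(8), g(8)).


f(8) = -23
g(8) = -13
min = -23

-23


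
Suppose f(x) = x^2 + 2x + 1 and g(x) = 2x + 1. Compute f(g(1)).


g(1) = 3
f(3) = 1*(3)^2 + 2*(3) + 1 = 16

16


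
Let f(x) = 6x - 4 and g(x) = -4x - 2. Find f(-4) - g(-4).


f(-4) = -28
g(-4) = 14
Difference = -42

-42


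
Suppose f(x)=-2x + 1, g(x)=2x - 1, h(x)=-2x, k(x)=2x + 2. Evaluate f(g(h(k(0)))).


k(0) = 2
h(2) = -4
g(-4) = -9
f(-9) = 19

19


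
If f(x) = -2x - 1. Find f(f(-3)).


f(-3) = 5
f(5) = -11

-11


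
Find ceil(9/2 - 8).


9/2 = 4.5
4.5 - 8 = -3.5
ceil(-3.5) = -3

-3


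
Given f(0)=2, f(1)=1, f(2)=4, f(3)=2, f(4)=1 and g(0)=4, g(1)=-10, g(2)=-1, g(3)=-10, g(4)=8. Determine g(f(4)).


f(4) = 1
g(1) = -10

-10


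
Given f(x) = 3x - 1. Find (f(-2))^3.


-343


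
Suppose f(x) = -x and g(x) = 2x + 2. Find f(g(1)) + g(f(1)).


f(g(1)) = -4
g(f(1)) = 0
Sum = -4

-4


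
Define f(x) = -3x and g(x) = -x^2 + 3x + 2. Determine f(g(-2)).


g(-2) = -8
f(-8) = 24

24


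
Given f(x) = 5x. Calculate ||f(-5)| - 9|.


f(-5) = -25
|-25| = 25
|25 - 9| = 16

16


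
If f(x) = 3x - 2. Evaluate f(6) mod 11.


f(6) = 16
16 mod 11 = 5

5


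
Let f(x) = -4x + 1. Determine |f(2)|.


f(2) = -7
|-7| = 7

7


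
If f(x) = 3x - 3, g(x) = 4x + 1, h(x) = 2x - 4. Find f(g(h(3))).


h(3) = 2
g(2) = 9
f(9) = 24

24


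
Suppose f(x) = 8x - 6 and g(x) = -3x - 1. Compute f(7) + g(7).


f(7) = 50
g(7) = -22
Sum = 28

28


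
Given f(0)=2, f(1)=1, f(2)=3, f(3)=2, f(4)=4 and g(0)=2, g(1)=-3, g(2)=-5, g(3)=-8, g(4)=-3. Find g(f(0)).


f(0) = 2
g(2) = -5

-5


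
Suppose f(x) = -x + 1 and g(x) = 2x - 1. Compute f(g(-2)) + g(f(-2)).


11


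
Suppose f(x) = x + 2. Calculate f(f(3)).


f(3) = 5
f(5) = 7

7


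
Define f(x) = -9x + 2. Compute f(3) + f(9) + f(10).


f(3) = -25
f(9) = -79
f(10) = -88
Sum = -192

-192


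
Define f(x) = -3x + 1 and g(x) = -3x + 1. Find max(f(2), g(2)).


f(2) = -5
g(2) = -5
max = -5

-5


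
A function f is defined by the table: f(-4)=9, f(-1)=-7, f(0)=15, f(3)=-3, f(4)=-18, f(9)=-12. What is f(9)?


-12


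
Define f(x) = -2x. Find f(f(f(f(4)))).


f(4) = -8
f(-8) = 16
f(16) = -32
f(-32) = 64

64


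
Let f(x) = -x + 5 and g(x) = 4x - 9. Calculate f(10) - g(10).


f(10) = -5
g(10) = 31
Difference = -36

-36


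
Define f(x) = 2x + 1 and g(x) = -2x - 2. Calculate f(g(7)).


g(7) = -16
f(-16) = -31

-31


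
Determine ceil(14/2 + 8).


14/2 = 7
7 + 8 = 15
ceil(15) = 15

15


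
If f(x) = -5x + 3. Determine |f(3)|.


f(3) = -12
|-12| = 12

12


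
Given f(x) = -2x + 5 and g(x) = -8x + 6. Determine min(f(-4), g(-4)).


f(-4) = 13
g(-4) = 38
min = 13

13


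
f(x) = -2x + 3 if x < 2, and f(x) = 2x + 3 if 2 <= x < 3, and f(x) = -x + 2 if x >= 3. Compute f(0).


0 satisfies x < 2
f(0) = 3

3


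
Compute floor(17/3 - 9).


17/3 = 5.6667
5.6667 - 9 = -3.3333
floor(-3.3333) = -4

-4


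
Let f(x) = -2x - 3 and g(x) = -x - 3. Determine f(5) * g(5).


f(5) = -13
g(5) = -8
Product = 104

104


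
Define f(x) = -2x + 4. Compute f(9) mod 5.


1


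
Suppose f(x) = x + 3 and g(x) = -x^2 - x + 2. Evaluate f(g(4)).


g(4) = -18
f(-18) = -15

-15


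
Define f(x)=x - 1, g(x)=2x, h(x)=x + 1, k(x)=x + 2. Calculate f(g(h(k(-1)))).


k(-1) = 1
h(1) = 2
g(2) = 4
f(4) = 3

3


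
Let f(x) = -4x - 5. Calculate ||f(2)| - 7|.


f(2) = -13
|-13| = 13
|13 - 7| = 6

6


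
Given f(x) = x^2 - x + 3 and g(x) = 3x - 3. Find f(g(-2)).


93


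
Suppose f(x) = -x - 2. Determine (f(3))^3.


f(3) = -5
(-5)^3 = -125

-125


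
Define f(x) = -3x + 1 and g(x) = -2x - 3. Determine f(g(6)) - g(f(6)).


15


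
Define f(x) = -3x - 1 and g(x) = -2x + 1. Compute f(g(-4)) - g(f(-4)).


-7


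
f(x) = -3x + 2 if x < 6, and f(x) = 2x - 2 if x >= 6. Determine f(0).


0 satisfies x < 6
f(0) = 2

2


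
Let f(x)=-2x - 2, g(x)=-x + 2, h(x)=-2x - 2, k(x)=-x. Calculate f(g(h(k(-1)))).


-14


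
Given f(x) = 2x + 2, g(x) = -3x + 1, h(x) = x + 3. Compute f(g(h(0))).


h(0) = 3
g(3) = -8
f(-8) = -14

-14


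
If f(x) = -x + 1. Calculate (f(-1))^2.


f(-1) = 2
(2)^2 = 4

4


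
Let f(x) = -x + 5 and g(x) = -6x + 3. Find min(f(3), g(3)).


f(3) = 2
g(3) = -15
min = -15

-15


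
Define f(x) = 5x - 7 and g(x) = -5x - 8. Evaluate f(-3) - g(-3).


f(-3) = -22
g(-3) = 7
Difference = -29

-29


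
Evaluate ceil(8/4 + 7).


8/4 = 2
2 + 7 = 9
ceil(9) = 9

9


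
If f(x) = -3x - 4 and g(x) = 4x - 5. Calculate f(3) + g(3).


f(3) = -13
g(3) = 7
Sum = -6

-6


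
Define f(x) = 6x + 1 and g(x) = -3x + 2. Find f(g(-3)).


g(-3) = 11
f(11) = 67

67


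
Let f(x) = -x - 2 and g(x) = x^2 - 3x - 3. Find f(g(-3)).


g(-3) = 15
f(15) = -17

-17


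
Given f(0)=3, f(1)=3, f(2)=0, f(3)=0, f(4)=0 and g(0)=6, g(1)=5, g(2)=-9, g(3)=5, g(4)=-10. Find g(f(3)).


f(3) = 0
g(0) = 6

6


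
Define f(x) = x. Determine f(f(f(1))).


1


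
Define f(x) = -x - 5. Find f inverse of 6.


Solve -x - 5 = 6
x = (6 + 5) / (-1) = -11

-11


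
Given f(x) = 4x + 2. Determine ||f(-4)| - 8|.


f(-4) = -14
|-14| = 14
|14 - 8| = 6

6


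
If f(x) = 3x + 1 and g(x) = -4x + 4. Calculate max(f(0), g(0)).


4


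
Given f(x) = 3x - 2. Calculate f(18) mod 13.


0


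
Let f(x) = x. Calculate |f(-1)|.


f(-1) = -1
|-1| = 1

1


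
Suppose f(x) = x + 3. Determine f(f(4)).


f(4) = 7
f(7) = 10

10


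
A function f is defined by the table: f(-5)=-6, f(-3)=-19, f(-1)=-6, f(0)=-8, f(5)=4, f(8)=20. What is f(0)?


-8


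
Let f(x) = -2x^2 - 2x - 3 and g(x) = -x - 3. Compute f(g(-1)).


g(-1) = -2
f(-2) = (-2)*(-2)^2 - 2*(-2) - 3 = -7

-7


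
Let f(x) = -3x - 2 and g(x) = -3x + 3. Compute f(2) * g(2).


f(2) = -8
g(2) = -3
Product = 24

24


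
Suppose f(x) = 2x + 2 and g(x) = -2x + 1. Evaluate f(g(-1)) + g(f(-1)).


f(g(-1)) = 8
g(f(-1)) = 1
Sum = 9

9


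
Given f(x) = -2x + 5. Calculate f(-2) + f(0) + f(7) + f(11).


f(-2) = 9
f(0) = 5
f(7) = -9
f(11) = -17
Sum = -12

-12


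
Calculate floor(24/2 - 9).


24/2 = 12
12 - 9 = 3
floor(3) = 3

3


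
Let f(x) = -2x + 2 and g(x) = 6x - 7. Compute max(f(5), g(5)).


f(5) = -8
g(5) = 23
max = 23

23


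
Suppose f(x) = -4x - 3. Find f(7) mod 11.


2


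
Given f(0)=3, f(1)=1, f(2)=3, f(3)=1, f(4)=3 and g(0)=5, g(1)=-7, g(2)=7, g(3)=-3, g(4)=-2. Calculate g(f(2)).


-3


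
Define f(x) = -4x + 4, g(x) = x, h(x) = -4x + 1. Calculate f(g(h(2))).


h(2) = -7
g(-7) = -7
f(-7) = 32

32


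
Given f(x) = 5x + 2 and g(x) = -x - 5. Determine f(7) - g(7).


f(7) = 37
g(7) = -12
Difference = 49

49


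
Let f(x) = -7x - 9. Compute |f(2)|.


23


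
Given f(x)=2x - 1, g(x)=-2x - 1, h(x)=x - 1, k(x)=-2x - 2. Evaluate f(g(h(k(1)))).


k(1) = -4
h(-4) = -5
g(-5) = 9
f(9) = 17

17


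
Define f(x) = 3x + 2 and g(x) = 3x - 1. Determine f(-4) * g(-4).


f(-4) = -10
g(-4) = -13
Product = 130

130


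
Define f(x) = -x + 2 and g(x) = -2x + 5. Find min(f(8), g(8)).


f(8) = -6
g(8) = -11
min = -11

-11


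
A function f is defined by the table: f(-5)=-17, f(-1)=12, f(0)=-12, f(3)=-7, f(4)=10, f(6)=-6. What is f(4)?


Reading from the table at x = 4

10


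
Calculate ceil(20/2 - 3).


20/2 = 10
10 - 3 = 7
ceil(7) = 7

7


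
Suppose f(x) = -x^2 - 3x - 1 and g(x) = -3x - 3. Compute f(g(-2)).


g(-2) = 3
f(3) = (-1)*(3)^2 - 3*(3) - 1 = -19

-19


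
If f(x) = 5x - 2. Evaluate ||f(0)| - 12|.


10


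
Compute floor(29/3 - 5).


29/3 = 9.6667
9.6667 - 5 = 4.6667
floor(4.6667) = 4

4


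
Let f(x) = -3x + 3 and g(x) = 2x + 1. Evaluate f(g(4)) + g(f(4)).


f(g(4)) = -24
g(f(4)) = -17
Sum = -41

-41


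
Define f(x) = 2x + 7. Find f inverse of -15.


Solve 2x + 7 = -15
x = (-15 - 7) / 2 = -11

-11


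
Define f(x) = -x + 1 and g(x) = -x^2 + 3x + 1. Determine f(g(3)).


g(3) = 1
f(1) = 0

0


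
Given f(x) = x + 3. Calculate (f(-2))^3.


f(-2) = 1
(1)^3 = 1

1


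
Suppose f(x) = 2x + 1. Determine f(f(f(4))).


f(4) = 9
f(9) = 19
f(19) = 39

39


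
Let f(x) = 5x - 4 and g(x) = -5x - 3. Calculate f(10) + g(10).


-7


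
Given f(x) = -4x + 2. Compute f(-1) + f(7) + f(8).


-50


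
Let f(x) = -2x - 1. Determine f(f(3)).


f(3) = -7
f(-7) = 13

13


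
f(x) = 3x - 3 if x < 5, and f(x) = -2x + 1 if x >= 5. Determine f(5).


5 satisfies x >= 5
f(5) = -9

-9


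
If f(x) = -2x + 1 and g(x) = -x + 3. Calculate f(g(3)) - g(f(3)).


f(g(3)) = 1
g(f(3)) = 8
Difference = -7

-7


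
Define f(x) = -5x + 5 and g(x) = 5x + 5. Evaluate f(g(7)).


g(7) = 40
f(40) = -195

-195


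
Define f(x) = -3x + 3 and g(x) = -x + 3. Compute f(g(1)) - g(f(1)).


-6


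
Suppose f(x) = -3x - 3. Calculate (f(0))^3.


f(0) = -3
(-3)^3 = -27

-27


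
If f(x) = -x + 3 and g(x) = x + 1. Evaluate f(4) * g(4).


f(4) = -1
g(4) = 5
Product = -5

-5


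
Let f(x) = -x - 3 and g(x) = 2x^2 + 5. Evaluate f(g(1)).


-10


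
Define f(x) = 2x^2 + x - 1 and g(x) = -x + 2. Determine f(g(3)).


g(3) = -1
f(-1) = 2*(-1)^2 + 1*(-1) - 1 = 0

0


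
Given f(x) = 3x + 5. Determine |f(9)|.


32


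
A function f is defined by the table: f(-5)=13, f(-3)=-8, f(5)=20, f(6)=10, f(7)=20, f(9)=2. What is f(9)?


2


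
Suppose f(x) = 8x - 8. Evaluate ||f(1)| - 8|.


f(1) = 0
|0| = 0
|0 - 8| = 8

8


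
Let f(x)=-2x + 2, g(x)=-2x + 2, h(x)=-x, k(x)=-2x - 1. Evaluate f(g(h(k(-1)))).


k(-1) = 1
h(1) = -1
g(-1) = 4
f(4) = -6

-6


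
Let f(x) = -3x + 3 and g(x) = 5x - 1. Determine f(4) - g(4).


f(4) = -9
g(4) = 19
Difference = -28

-28


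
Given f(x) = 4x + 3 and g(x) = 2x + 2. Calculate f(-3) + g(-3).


-13


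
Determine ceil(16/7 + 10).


16/7 = 2.2857
2.2857 + 10 = 12.2857
ceil(12.2857) = 13

13


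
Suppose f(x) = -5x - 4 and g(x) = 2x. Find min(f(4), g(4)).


-24


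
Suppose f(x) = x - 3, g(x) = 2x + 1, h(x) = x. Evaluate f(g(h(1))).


0


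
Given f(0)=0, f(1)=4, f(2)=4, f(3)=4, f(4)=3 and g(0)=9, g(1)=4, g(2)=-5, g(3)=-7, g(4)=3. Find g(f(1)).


f(1) = 4
g(4) = 3

3


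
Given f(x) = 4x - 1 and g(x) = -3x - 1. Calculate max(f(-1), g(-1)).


f(-1) = -5
g(-1) = 2
max = 2

2


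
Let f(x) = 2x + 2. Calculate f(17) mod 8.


f(17) = 36
36 mod 8 = 4

4


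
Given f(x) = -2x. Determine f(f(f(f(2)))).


f(2) = -4
f(-4) = 8
f(8) = -16
f(-16) = 32

32


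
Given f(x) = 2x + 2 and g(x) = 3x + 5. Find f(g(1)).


g(1) = 8
f(8) = 18

18


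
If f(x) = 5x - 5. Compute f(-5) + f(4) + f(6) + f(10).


f(-5) = -30
f(4) = 15
f(6) = 25
f(10) = 45
Sum = 55

55


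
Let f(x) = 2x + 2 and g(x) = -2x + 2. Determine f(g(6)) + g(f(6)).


f(g(6)) = -18
g(f(6)) = -26
Sum = -44

-44


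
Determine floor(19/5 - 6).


19/5 = 3.8
3.8 - 6 = -2.2
floor(-2.2) = -3

-3


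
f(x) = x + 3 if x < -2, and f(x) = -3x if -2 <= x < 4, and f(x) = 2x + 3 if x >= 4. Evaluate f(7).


7 satisfies x >= 4
f(7) = 17

17


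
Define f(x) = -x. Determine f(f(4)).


f(4) = -4
f(-4) = 4

4


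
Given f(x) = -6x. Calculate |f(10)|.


f(10) = -60
|-60| = 60

60


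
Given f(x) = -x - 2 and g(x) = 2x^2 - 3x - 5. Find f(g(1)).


4


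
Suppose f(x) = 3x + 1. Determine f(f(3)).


f(3) = 10
f(10) = 31

31


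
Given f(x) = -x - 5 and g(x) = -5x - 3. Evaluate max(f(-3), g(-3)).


f(-3) = -2
g(-3) = 12
max = 12

12


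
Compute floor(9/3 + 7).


10


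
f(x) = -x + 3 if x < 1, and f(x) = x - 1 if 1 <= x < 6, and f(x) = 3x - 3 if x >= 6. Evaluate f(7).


7 satisfies x >= 6
f(7) = 18

18


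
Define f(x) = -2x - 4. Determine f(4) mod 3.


0


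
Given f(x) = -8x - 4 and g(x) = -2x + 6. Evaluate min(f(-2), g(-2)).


f(-2) = 12
g(-2) = 10
min = 10

10


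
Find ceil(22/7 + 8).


22/7 = 3.1429
3.1429 + 8 = 11.1429
ceil(11.1429) = 12

12


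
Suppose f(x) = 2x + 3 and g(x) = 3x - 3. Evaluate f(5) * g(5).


f(5) = 13
g(5) = 12
Product = 156

156


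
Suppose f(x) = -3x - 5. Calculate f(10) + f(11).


f(10) = -35
f(11) = -38
Sum = -73

-73


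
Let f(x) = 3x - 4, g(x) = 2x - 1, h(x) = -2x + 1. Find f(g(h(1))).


-13


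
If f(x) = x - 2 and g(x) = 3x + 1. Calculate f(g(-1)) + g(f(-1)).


f(g(-1)) = -4
g(f(-1)) = -8
Sum = -12

-12


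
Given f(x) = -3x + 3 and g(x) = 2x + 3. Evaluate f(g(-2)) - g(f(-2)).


f(g(-2)) = 6
g(f(-2)) = 21
Difference = -15

-15


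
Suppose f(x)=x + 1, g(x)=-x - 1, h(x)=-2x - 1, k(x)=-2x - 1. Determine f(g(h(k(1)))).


k(1) = -3
h(-3) = 5
g(5) = -6
f(-6) = -5

-5


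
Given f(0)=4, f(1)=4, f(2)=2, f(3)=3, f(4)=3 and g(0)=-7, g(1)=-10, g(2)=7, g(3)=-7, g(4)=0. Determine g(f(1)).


f(1) = 4
g(4) = 0

0


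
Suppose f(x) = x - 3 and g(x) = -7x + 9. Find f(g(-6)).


g(-6) = 51
f(51) = 48

48


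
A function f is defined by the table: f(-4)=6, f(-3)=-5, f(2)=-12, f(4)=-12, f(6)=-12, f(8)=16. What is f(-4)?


Reading from the table at x = -4

6


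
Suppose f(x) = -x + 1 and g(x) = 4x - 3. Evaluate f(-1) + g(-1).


f(-1) = 2
g(-1) = -7
Sum = -5

-5


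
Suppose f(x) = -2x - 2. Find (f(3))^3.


f(3) = -8
(-8)^3 = -512

-512


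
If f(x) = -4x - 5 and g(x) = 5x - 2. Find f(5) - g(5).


-48


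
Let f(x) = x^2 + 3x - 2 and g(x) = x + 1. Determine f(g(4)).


g(4) = 5
f(5) = 1*(5)^2 + 3*(5) - 2 = 38

38


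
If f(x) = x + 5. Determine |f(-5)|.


f(-5) = 0
|0| = 0

0


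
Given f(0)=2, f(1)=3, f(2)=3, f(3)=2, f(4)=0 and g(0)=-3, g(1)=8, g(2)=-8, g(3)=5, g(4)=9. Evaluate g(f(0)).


f(0) = 2
g(2) = -8

-8


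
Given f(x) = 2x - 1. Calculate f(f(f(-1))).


f(-1) = -3
f(-3) = -7
f(-7) = -15

-15


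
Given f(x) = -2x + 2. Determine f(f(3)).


f(3) = -4
f(-4) = 10

10


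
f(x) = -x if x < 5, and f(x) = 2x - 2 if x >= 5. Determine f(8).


8 satisfies x >= 5
f(8) = 14

14


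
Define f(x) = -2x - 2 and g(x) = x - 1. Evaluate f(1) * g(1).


f(1) = -4
g(1) = 0
Product = 0

0


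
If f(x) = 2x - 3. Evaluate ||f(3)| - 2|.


f(3) = 3
|3| = 3
|3 - 2| = 1

1


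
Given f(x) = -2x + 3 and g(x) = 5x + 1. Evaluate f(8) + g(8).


f(8) = -13
g(8) = 41
Sum = 28

28


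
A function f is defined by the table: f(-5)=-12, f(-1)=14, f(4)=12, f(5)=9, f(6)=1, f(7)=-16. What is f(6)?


Reading from the table at x = 6

1


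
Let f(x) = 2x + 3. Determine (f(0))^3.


f(0) = 3
(3)^3 = 27

27


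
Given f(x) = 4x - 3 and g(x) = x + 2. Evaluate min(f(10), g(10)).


f(10) = 37
g(10) = 12
min = 12

12


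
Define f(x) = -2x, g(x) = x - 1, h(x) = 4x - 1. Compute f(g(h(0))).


h(0) = -1
g(-1) = -2
f(-2) = 4

4


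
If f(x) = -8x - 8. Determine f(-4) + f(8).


f(-4) = 24
f(8) = -72
Sum = -48

-48


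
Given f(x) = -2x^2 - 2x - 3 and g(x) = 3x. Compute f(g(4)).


g(4) = 12
f(12) = (-2)*(12)^2 - 2*(12) - 3 = -315

-315


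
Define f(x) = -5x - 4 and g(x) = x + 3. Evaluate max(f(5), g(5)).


f(5) = -29
g(5) = 8
max = 8

8


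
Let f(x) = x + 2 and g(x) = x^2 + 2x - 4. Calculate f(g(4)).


22


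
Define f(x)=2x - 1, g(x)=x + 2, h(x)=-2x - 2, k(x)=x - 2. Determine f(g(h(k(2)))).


k(2) = 0
h(0) = -2
g(-2) = 0
f(0) = -1

-1


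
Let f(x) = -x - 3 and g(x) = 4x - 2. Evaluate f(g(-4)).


15


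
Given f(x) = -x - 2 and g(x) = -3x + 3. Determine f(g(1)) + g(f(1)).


f(g(1)) = -2
g(f(1)) = 12
Sum = 10

10


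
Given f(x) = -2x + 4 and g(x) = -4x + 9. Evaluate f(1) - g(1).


-3


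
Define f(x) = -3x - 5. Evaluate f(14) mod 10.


f(14) = -47
-47 mod 10 = 3

3


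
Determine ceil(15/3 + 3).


15/3 = 5
5 + 3 = 8
ceil(8) = 8

8


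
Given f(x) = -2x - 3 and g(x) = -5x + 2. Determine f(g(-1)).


g(-1) = 7
f(7) = -17

-17


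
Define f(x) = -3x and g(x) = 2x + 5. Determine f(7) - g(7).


-40


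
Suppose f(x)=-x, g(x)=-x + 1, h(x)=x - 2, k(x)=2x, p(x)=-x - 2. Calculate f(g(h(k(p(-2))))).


p(-2) = 0
k(0) = 0
h(0) = -2
g(-2) = 3
f(3) = -3

-3


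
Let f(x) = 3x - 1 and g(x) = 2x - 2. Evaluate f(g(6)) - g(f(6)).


f(g(6)) = 29
g(f(6)) = 32
Difference = -3

-3


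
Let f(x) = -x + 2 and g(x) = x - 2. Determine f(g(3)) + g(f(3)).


f(g(3)) = 1
g(f(3)) = -3
Sum = -2

-2


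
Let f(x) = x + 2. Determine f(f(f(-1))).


f(-1) = 1
f(1) = 3
f(3) = 5

5


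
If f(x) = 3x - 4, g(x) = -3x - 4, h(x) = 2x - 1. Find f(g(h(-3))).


h(-3) = -7
g(-7) = 17
f(17) = 47

47


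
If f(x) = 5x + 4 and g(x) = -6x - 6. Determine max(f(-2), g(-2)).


6


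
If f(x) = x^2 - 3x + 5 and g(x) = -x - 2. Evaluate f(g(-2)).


g(-2) = 0
f(0) = 1*(0)^2 - 3*(0) + 5 = 5

5


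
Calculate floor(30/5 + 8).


14


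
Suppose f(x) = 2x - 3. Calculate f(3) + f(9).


f(3) = 3
f(9) = 15
Sum = 18

18


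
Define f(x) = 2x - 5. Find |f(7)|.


9


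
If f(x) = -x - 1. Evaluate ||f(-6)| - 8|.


f(-6) = 5
|5| = 5
|5 - 8| = 3

3


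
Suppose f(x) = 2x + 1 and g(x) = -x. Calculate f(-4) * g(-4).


f(-4) = -7
g(-4) = 4
Product = -28

-28


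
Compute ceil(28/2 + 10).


28/2 = 14
14 + 10 = 24
ceil(24) = 24

24


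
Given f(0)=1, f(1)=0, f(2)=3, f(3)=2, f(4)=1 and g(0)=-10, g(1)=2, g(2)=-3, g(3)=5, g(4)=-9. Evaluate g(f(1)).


f(1) = 0
g(0) = -10

-10


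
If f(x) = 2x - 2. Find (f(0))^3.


f(0) = -2
(-2)^3 = -8

-8


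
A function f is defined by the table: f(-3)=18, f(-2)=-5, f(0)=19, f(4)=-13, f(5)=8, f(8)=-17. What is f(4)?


-13


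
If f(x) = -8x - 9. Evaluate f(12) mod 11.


f(12) = -105
-105 mod 11 = 5

5


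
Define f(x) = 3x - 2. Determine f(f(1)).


1


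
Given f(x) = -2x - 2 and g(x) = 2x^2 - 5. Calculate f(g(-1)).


g(-1) = -3
f(-3) = 4

4


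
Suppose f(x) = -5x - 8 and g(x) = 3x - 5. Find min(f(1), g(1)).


f(1) = -13
g(1) = -2
min = -13

-13


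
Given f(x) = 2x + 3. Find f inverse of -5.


Solve 2x + 3 = -5
x = (-5 - 3) / 2 = -4

-4


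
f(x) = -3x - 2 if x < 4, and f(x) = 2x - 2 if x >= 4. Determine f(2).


2 satisfies x < 4
f(2) = -8

-8


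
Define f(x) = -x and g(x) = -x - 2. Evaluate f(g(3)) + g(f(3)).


6


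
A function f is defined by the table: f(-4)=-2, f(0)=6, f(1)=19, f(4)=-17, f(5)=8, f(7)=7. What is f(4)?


-17


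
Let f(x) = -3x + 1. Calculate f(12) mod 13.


f(12) = -35
-35 mod 13 = 4

4


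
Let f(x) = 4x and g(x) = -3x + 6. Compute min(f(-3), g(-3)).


f(-3) = -12
g(-3) = 15
min = -12

-12


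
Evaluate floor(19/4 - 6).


19/4 = 4.75
4.75 - 6 = -1.25
floor(-1.25) = -2

-2


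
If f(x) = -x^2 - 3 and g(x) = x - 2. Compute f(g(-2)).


g(-2) = -4
f(-4) = (-1)*(-4)^2 - 3 = -19

-19


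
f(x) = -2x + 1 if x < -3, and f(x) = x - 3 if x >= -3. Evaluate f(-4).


-4 satisfies x < -3
f(-4) = 9

9


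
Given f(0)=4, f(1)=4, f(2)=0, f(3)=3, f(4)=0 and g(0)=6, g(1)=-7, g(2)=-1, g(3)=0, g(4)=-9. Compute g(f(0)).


f(0) = 4
g(4) = -9

-9


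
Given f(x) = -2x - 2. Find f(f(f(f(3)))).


f(3) = -8
f(-8) = 14
f(14) = -30
f(-30) = 58

58


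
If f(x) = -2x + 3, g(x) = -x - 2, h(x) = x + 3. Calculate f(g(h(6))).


h(6) = 9
g(9) = -11
f(-11) = 25

25


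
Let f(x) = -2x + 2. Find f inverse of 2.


0


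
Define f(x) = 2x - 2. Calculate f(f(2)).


f(2) = 2
f(2) = 2

2


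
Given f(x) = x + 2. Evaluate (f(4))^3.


216


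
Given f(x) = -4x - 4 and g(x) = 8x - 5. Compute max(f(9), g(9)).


f(9) = -40
g(9) = 67
max = 67

67


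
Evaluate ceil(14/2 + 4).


14/2 = 7
7 + 4 = 11
ceil(11) = 11

11


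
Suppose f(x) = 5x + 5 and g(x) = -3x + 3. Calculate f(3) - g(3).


f(3) = 20
g(3) = -6
Difference = 26

26


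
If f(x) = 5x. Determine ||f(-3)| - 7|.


f(-3) = -15
|-15| = 15
|15 - 7| = 8

8


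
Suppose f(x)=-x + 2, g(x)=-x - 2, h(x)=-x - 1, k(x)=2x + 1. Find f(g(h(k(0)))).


k(0) = 1
h(1) = -2
g(-2) = 0
f(0) = 2

2


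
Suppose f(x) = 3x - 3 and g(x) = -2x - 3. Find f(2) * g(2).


f(2) = 3
g(2) = -7
Product = -21

-21


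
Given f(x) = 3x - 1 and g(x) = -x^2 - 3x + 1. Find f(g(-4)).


g(-4) = -3
f(-3) = -10

-10


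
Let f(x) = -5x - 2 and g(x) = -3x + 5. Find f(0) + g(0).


f(0) = -2
g(0) = 5
Sum = 3

3


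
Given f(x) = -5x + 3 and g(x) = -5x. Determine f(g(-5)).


g(-5) = 25
f(25) = -122

-122


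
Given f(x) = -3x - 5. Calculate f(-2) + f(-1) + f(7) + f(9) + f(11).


f(-2) = 1
f(-1) = -2
f(7) = -26
f(9) = -32
f(11) = -38
Sum = -97

-97


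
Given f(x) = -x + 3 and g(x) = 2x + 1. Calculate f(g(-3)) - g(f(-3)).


f(g(-3)) = 8
g(f(-3)) = 13
Difference = -5

-5


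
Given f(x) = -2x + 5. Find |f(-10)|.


25


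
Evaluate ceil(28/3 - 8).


2


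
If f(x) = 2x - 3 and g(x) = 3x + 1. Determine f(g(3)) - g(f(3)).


7


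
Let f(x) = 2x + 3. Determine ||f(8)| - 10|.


f(8) = 19
|19| = 19
|19 - 10| = 9

9


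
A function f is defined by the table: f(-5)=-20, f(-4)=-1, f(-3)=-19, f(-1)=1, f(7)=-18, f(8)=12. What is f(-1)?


Reading from the table at x = -1

1


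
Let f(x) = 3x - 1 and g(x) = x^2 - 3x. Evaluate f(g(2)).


g(2) = -2
f(-2) = -7

-7


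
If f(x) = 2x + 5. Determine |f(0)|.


f(0) = 5
|5| = 5

5


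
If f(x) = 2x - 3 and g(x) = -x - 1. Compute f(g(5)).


g(5) = -6
f(-6) = -15

-15


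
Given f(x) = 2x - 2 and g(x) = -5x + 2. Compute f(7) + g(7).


f(7) = 12
g(7) = -33
Sum = -21

-21


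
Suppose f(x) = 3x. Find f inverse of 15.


5


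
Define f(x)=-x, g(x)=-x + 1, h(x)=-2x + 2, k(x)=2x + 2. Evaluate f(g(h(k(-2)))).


k(-2) = -2
h(-2) = 6
g(6) = -5
f(-5) = 5

5


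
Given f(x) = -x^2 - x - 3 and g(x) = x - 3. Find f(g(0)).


g(0) = -3
f(-3) = (-1)*(-3)^2 - 1*(-3) - 3 = -9

-9


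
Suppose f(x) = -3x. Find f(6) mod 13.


f(6) = -18
-18 mod 13 = 8

8


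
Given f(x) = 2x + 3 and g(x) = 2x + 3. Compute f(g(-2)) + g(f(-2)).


2


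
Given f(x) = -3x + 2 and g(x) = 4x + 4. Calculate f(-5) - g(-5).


f(-5) = 17
g(-5) = -16
Difference = 33

33


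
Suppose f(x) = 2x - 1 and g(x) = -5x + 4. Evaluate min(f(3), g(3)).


f(3) = 5
g(3) = -11
min = -11

-11


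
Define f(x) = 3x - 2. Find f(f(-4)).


-44


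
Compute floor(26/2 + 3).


16


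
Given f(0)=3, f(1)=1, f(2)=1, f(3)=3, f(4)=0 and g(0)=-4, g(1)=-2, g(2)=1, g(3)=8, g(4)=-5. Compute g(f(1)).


f(1) = 1
g(1) = -2

-2


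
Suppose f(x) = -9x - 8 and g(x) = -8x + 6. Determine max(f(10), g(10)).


-74


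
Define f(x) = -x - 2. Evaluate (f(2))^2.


f(2) = -4
(-4)^2 = 16

16


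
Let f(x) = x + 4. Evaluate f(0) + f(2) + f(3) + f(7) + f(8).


f(0) = 4
f(2) = 6
f(3) = 7
f(7) = 11
f(8) = 12
Sum = 40

40


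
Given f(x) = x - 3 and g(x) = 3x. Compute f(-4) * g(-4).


84


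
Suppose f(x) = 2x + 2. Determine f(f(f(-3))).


-10


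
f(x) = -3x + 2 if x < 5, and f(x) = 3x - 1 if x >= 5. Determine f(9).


9 satisfies x >= 5
f(9) = 26

26


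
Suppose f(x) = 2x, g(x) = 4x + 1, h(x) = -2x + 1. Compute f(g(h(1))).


-6


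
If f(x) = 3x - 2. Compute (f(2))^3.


f(2) = 4
(4)^3 = 64

64


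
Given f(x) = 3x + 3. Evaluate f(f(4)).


f(4) = 15
f(15) = 48

48


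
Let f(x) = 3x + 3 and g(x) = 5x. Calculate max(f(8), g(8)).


f(8) = 27
g(8) = 40
max = 40

40


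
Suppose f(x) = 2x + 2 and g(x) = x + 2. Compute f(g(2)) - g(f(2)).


f(g(2)) = 10
g(f(2)) = 8
Difference = 2

2


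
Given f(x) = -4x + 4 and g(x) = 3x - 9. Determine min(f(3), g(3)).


f(3) = -8
g(3) = 0
min = -8

-8


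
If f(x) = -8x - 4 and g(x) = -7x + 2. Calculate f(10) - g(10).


-16


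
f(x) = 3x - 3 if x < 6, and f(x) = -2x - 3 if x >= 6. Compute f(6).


6 satisfies x >= 6
f(6) = -15

-15


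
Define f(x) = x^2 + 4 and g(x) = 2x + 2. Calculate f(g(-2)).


8


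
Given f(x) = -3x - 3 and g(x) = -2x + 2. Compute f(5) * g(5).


f(5) = -18
g(5) = -8
Product = 144

144


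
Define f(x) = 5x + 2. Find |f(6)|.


f(6) = 32
|32| = 32

32


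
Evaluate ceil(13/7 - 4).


13/7 = 1.8571
1.8571 - 4 = -2.1429
ceil(-2.1429) = -2

-2


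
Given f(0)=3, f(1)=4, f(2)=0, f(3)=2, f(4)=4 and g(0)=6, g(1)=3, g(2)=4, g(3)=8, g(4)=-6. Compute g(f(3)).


f(3) = 2
g(2) = 4

4


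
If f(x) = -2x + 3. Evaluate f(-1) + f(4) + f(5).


f(-1) = 5
f(4) = -5
f(5) = -7
Sum = -7

-7


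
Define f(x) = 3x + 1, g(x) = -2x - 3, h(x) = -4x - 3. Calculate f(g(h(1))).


h(1) = -7
g(-7) = 11
f(11) = 34

34


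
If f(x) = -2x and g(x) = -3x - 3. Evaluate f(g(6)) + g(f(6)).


f(g(6)) = 42
g(f(6)) = 33
Sum = 75

75


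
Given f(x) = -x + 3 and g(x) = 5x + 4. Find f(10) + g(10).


f(10) = -7
g(10) = 54
Sum = 47

47


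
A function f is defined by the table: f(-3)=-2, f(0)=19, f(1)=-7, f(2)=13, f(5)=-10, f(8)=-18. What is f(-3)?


Reading from the table at x = -3

-2


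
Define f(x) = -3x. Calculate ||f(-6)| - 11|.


f(-6) = 18
|18| = 18
|18 - 11| = 7

7


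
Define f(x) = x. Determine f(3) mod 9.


3


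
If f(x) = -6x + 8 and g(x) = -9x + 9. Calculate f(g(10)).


494


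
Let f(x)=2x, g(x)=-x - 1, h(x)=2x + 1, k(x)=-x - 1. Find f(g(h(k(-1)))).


k(-1) = 0
h(0) = 1
g(1) = -2
f(-2) = -4

-4


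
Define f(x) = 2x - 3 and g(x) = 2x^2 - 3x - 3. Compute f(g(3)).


g(3) = 6
f(6) = 9

9


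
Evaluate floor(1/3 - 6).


1/3 = 0.3333
0.3333 - 6 = -5.6667
floor(-5.6667) = -6

-6
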